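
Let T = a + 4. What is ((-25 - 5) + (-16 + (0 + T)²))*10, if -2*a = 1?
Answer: -675/2 ≈ -337.50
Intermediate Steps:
a = -½ (a = -½*1 = -½ ≈ -0.50000)
T = 7/2 (T = -½ + 4 = 7/2 ≈ 3.5000)
((-25 - 5) + (-16 + (0 + T)²))*10 = ((-25 - 5) + (-16 + (0 + 7/2)²))*10 = (-30 + (-16 + (7/2)²))*10 = (-30 + (-16 + 49/4))*10 = (-30 - 15/4)*10 = -135/4*10 = -675/2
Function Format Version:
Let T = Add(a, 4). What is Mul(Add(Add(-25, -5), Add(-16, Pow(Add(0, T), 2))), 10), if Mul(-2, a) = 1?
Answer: Rational(-675, 2) ≈ -337.50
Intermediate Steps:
a = Rational(-1, 2) (a = Mul(Rational(-1, 2), 1) = Rational(-1, 2) ≈ -0.50000)
T = Rational(7, 2) (T = Add(Rational(-1, 2), 4) = Rational(7, 2) ≈ 3.5000)
Mul(Add(Add(-25, -5), Add(-16, Pow(Add(0, T), 2))), 10) = Mul(Add(Add(-25, -5), Add(-16, Pow(Add(0, Rational(7, 2)), 2))), 10) = Mul(Add(-30, Add(-16, Pow(Rational(7, 2), 2))), 10) = Mul(Add(-30, Add(-16, Rational(49, 4))), 10) = Mul(Add(-30, Rational(-15, 4)), 10) = Mul(Rational(-135, 4), 10) = Rational(-675, 2)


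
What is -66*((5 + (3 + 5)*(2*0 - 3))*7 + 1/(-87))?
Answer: 254584/29 ≈ 8778.8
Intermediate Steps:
-66*((5 + (3 + 5)*(2*0 - 3))*7 + 1/(-87)) = -66*((5 + 8*(0 - 3))*7 - 1/87) = -66*((5 + 8*(-3))*7 - 1/87) = -66*((5 - 24)*7 - 1/87) = -66*(-19*7 - 1/87) = -66*(-133 - 1/87) = -66*(-11572/87) = 254584/29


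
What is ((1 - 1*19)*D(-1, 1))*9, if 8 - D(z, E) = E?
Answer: -1134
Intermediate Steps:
D(z, E) = 8 - E
((1 - 1*19)*D(-1, 1))*9 = ((1 - 1*19)*(8 - 1*1))*9 = ((1 - 19)*(8 - 1))*9 = -18*7*9 = -126*9 = -1134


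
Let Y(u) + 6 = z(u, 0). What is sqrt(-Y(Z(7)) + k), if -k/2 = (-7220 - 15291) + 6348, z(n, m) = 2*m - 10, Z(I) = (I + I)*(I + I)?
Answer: sqrt(32342) ≈ 179.84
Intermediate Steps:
Z(I) = 4*I**2 (Z(I) = (2*I)*(2*I) = 4*I**2)
z(n, m) = -10 + 2*m
Y(u) = -16 (Y(u) = -6 + (-10 + 2*0) = -6 + (-10 + 0) = -6 - 10 = -16)
k = 32326 (k = -2*((-7220 - 15291) + 6348) = -2*(-22511 + 6348) = -2*(-16163) = 32326)
sqrt(-Y(Z(7)) + k) = sqrt(-1*(-16) + 32326) = sqrt(16 + 32326) = sqrt(32342)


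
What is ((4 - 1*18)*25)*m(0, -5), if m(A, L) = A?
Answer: 0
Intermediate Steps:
((4 - 1*18)*25)*m(0, -5) = ((4 - 1*18)*25)*0 = ((4 - 18)*25)*0 = -14*25*0 = -350*0 = 0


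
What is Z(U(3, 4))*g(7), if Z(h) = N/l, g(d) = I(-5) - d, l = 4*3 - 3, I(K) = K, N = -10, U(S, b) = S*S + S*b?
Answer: 40/3 ≈ 13.333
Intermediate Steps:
U(S, b) = S² + S*b
l = 9 (l = 12 - 3 = 9)
g(d) = -5 - d
Z(h) = -10/9
Z(U(3, 4))*g(7) = -10*(-5 - 1*7)/9 = -10*(-5 - 7)/9 = -10/9*(-12) = 40/3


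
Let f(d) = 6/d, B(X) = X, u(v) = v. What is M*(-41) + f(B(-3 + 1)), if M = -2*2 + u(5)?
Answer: -44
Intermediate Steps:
M = 1 (M = -2*2 + 5 = -4 + 5 = 1)
M*(-41) + f(B(-3 + 1)) = 1*(-41) + 6/(-3 + 1) = -41 + 6/(-2) = -41 + 6*(-½) = -41 - 3 = -44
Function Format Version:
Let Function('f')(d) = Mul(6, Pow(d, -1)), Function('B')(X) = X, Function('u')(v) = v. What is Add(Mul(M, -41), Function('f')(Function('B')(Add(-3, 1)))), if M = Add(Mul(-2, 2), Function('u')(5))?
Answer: -44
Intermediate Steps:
M = 1 (M = Add(Mul(-2, 2), 5) = Add(-4, 5) = 1)
Add(Mul(M, -41), Function('f')(Function('B')(Add(-3, 1)))) = Add(Mul(1, -41), Mul(6, Pow(Add(-3, 1), -1))) = Add(-41, Mul(6, Pow(-2, -1))) = Add(-41, Mul(6, Rational(-1, 2))) = Add(-41, -3) = -44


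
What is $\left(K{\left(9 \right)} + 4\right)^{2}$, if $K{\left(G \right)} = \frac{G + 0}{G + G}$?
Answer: $\frac{81}{4} \approx 20.25$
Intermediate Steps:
$K{\left(G \right)} = \frac{1}{2}$ ($K{\left(G \right)} = \frac{G}{2 G} = G \frac{1}{2 G} = \frac{1}{2}$)
$\left(K{\left(9 \right)} + 4\right)^{2} = \left(\frac{1}{2} + 4\right)^{2} = \left(\frac{9}{2}\right)^{2} = \frac{81}{4}$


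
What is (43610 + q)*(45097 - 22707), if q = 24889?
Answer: 1533692610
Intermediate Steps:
(43610 + q)*(45097 - 22707) = (43610 + 24889)*(45097 - 22707) = 68499*22390 = 1533692610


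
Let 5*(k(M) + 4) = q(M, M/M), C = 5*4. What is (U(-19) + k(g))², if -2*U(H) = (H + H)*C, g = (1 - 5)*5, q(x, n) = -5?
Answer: 140625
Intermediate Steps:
C = 20
g = -20 (g = -4*5 = -20)
k(M) = -5 (k(M) = -4 + (⅕)*(-5) = -4 - 1 = -5)
U(H) = -20*H (U(H) = -(H + H)*20/2 = -2*H*20/2 = -20*H)
(U(-19) + k(g))² = (-20*(-19) - 5)² = (380 - 5)² = 375² = 140625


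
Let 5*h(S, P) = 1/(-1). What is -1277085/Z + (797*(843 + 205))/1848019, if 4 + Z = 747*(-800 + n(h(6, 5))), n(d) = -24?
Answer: 2874204140807/1137514831108 ≈ 2.5267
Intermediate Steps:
h(S, P) = -⅕ (h(S, P) = (⅕)/(-1) = (⅕)*(-1) = -⅕)
Z = -615532 (Z = -4 + 747*(-800 - 24) = -4 + 747*(-824) = -4 - 615528 = -615532)
-1277085/Z + (797*(843 + 205))/1848019 = -1277085/(-615532) + (797*(843 + 205))/1848019 = -1277085*(-1/615532) + (797*1048)*(1/1848019) = 1277085/615532 + 835256*(1/1848019) = 1277085/615532 + 835256/1848019 = 2874204140807/1137514831108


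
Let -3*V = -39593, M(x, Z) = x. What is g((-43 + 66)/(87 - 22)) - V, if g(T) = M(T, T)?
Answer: -2573476/195 ≈ -13197.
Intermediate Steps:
V = 39593/3 (V = -1/3*(-39593) = 39593/3 ≈ 13198.)
g(T) = T
g((-43 + 66)/(87 - 22)) - V = (-43 + 66)/(87 - 22) - 1*39593/3 = 23/65 - 39593/3 = -2573476/195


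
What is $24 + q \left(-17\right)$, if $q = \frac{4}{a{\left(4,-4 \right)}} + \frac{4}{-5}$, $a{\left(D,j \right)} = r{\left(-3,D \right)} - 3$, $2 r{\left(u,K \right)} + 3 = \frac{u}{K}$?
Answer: $\frac{10052}{195} \approx 51.549$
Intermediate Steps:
$r{\left(u,K \right)} = - \frac{3}{2} + \frac{u}{2 K}$ ($r{\left(u,K \right)} = - \frac{3}{2} + \frac{u \frac{1}{K}}{2} = - \frac{3}{2} + \frac{u}{2 K}$)
$a{\left(D,j \right)} = -3 + \frac{-3 - 3 D}{2 D}$ ($a{\left(D,j \right)} = \frac{-3 - 3 D}{2 D} - 3 = -3 + \frac{-3 - 3 D}{2 D}$)
$q = - \frac{316}{195}$ ($q = \frac{4}{\frac{3}{2} \cdot \frac{1}{4} \left(-1 - 12\right)} + \frac{4}{-5} = \frac{4}{\frac{3}{2} \cdot \frac{1}{4} \left(-1 - 12\right)} + 4 \left(- \frac{1}{5}\right) = \frac{4}{\frac{3}{2} \cdot \frac{1}{4} \left(-13\right)} - \frac{4}{5} = \frac{4}{- \frac{39}{8}} - \frac{4}{5} = 4 \left(- \frac{8}{39}\right) - \frac{4}{5} = - \frac{32}{39} - \frac{4}{5} = - \frac{316}{195} \approx -1.6205$)
$24 + q \left(-17\right) = 24 - - \frac{5372}{195} = 24 + \frac{5372}{195} = \frac{10052}{195}$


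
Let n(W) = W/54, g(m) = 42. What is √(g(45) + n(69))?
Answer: √1558/6 ≈ 6.5786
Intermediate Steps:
n(W) = W/54 (n(W) = W*(1/54) = W/54)
√(g(45) + n(69)) = √(42 + (1/54)*69) = √(42 + 23/18) = √(779/18) = √1558/6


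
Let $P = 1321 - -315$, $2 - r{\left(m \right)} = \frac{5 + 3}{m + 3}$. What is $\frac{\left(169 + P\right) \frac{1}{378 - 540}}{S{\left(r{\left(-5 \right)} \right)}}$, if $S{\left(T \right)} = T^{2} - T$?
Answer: $- \frac{361}{972} \approx -0.3714$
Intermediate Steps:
$r{\left(m \right)} = 2 - \frac{8}{3 + m}$ ($r{\left(m \right)} = 2 - \frac{5 + 3}{m + 3} = 2 - \frac{8}{3 + m}$)
$P = 1636$ ($P = 1321 + 315 = 1636$)
$\frac{\left(169 + P\right) \frac{1}{378 - 540}}{S{\left(r{\left(-5 \right)} \right)}} = \frac{\left(169 + 1636\right) \frac{1}{378 - 540}}{\frac{2 \left(-1 - 5\right)}{3 - 5} \left(-1 + \frac{2 \left(-1 - 5\right)}{3 - 5}\right)} = \frac{1805 \frac{1}{-162}}{2 \frac{1}{-2} \left(-6\right) \left(-1 + 2 \frac{1}{-2} \left(-6\right)\right)} = \frac{1805 \left(- \frac{1}{162}\right)}{2 \left(- \frac{1}{2}\right) \left(-6\right) \left(-1 + 2 \left(- \frac{1}{2}\right) \left(-6\right)\right)} = - \frac{1805}{162 \cdot 6 \left(-1 + 6\right)} = - \frac{1805}{162 \cdot 6 \cdot 5} = - \frac{1805}{162 \cdot 30} = \left(- \frac{1805}{162}\right) \frac{1}{30} = - \frac{361}{972}$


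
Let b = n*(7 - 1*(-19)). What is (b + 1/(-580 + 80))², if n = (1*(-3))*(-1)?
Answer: 1520922001/250000 ≈ 6083.7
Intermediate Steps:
n = 3 (n = -3*(-1) = 3)
b = 78 (b = 3*(7 - 1*(-19)) = 3*(7 + 19) = 3*26 = 78)
(b + 1/(-580 + 80))² = (78 + 1/(-580 + 80))² = (78 + 1/(-500))² = (78 - 1/500)² = (38999/500)² = 1520922001/250000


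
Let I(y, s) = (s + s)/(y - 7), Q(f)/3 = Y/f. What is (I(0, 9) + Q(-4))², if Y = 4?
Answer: 1521/49 ≈ 31.041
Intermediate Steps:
Q(f) = 12/f (Q(f) = 3*(4/f) = 12/f)
I(y, s) = 2*s/(-7 + y) (I(y, s) = (2*s)/(-7 + y) = 2*s/(-7 + y))
(I(0, 9) + Q(-4))² = (2*9/(-7 + 0) + 12/(-4))² = (2*9/(-7) + 12*(-¼))² = (2*9*(-⅐) - 3)² = (-18/7 - 3)² = (-39/7)² = 1521/49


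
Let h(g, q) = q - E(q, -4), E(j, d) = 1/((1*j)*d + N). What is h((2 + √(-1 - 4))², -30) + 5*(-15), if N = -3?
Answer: -12286/117 ≈ -105.01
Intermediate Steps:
E(j, d) = 1/(-3 + d*j) (E(j, d) = 1/((1*j)*d - 3) = 1/(j*d - 3) = 1/(d*j - 3) = 1/(-3 + d*j))
h(g, q) = q - 1/(-3 - 4*q)
h((2 + √(-1 - 4))², -30) + 5*(-15) = (-30 + 1/(3 + 4*(-30))) + 5*(-15) = (-30 + 1/(3 - 120)) - 75 = (-30 + 1/(-117)) - 75 = (-30 - 1/117) - 75 = -3511/117 - 75 = -12286/117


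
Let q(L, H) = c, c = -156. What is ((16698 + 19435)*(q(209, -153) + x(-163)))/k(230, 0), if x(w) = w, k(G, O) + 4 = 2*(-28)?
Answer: 11526427/60 ≈ 1.9211e+5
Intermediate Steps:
k(G, O) = -60 (k(G, O) = -4 + 2*(-28) = -4 - 56 = -60)
q(L, H) = -156
((16698 + 19435)*(q(209, -153) + x(-163)))/k(230, 0) = ((16698 + 19435)*(-156 - 163))/(-60) = (36133*(-319))*(-1/60) = -11526427*(-1/60) = 11526427/60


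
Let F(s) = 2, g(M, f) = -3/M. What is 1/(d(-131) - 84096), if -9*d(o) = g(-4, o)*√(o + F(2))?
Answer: -4036608/339462586411 + 4*I*√129/339462586411 ≈ -1.1891e-5 + 1.3383e-10*I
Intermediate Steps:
d(o) = -√(2 + o)/12 (d(o) = -(-3/(-4))*√(o + 2)/9 = -(-3*(-¼))*√(2 + o)/9 = -√(2 + o)/12)
1/(d(-131) - 84096) = 1/(-√(2 - 131)/12 - 84096) = 1/(-I*√129/12 - 84096) = 1/(-84096 - I*√129/12)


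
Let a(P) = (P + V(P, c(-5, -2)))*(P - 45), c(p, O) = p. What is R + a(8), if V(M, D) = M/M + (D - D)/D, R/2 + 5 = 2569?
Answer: 4795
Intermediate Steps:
R = 5128 (R = -10 + 2*2569 = -10 + 5138 = 5128)
V(M, D) = 1 (V(M, D) = 1 + 0/D = 1 + 0 = 1)
a(P) = (1 + P)*(-45 + P) (a(P) = (P + 1)*(P - 45) = (1 + P)*(-45 + P))
R + a(8) = 5128 + (-45 + 8² - 44*8) = 5128 + (-45 + 64 - 352) = 5128 - 333 = 4795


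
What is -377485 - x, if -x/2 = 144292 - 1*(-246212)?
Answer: 403523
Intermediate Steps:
x = -781008 (x = -2*(144292 - 1*(-246212)) = -2*(144292 + 246212) = -2*390504 = -781008)
-377485 - x = -377485 - 1*(-781008) = -377485 + 781008 = 403523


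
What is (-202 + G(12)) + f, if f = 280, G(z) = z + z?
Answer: 102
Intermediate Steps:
G(z) = 2*z
(-202 + G(12)) + f = (-202 + 2*12) + 280 = (-202 + 24) + 280 = -178 + 280 = 102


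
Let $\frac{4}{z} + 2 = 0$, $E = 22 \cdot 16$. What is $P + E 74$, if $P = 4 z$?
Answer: $26040$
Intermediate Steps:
$E = 352$
$z = -2$ ($z = \frac{4}{-2 + 0} = \frac{4}{-2} = 4 \left(- \frac{1}{2}\right) = -2$)
$P = -8$ ($P = 4 \left(-2\right) = -8$)
$P + E 74 = -8 + 352 \cdot 74 = -8 + 26048 = 26040$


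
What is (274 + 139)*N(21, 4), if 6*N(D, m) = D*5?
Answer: 14455/2 ≈ 7227.5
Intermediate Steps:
N(D, m) = 5*D/6 (N(D, m) = (D*5)/6 = (5*D)/6 = 5*D/6)
(274 + 139)*N(21, 4) = (274 + 139)*((5/6)*21) = 413*(35/2) = 14455/2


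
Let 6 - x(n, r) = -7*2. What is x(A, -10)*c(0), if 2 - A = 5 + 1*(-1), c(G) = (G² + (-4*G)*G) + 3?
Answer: 60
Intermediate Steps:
c(G) = 3 - 3*G² (c(G) = (G² - 4*G²) + 3 = -3*G² + 3 = 3 - 3*G²)
A = -2 (A = 2 - (5 + 1*(-1)) = 2 - (5 - 1) = 2 - 1*4 = 2 - 4 = -2)
x(n, r) = 20 (x(n, r) = 6 - (-7)*2 = 6 - 1*(-14) = 6 + 14 = 20)
x(A, -10)*c(0) = 20*(3 - 3*0²) = 20*(3 - 3*0) = 20*(3 + 0) = 20*3 = 60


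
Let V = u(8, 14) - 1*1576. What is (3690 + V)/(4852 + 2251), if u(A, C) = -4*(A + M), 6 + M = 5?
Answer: 2086/7103 ≈ 0.29368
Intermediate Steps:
M = -1 (M = -6 + 5 = -1)
u(A, C) = 4 - 4*A (u(A, C) = -4*(A - 1) = -4*(-1 + A) = 4 - 4*A)
V = -1604 (V = (4 - 4*8) - 1*1576 = (4 - 32) - 1576 = -28 - 1576 = -1604)
(3690 + V)/(4852 + 2251) = (3690 - 1604)/(4852 + 2251) = 2086/7103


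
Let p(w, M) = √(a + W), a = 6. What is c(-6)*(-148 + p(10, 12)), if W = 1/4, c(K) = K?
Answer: 873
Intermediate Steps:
W = ¼ ≈ 0.25000
p(w, M) = 5/2 (p(w, M) = √(6 + ¼) = √(25/4) = 5/2)
c(-6)*(-148 + p(10, 12)) = -6*(-148 + 5/2) = -6*(-291/2) = 873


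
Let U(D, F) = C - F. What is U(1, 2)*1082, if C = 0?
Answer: -2164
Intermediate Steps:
U(D, F) = -F (U(D, F) = 0 - F = -F)
U(1, 2)*1082 = -1*2*1082 = -2*1082 = -2164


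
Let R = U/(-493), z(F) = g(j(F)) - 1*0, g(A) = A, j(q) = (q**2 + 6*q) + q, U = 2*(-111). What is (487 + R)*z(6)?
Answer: 18744414/493 ≈ 38021.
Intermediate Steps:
U = -222
j(q) = q**2 + 7*q
z(F) = F*(7 + F) (z(F) = F*(7 + F) - 1*0 = F*(7 + F) + 0 = F*(7 + F))
R = 222/493 (R = -222/(-493) = -222*(-1/493) = 222/493 ≈ 0.45030)
(487 + R)*z(6) = (487 + 222/493)*(6*(7 + 6)) = 240313*(6*13)/493 = (240313/493)*78 = 18744414/493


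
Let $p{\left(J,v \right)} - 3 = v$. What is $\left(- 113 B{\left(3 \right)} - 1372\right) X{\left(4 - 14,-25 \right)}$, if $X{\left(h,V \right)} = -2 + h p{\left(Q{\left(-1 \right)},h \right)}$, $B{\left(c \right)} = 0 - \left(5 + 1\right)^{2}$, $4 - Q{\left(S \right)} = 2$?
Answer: $183328$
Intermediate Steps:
$Q{\left(S \right)} = 2$ ($Q{\left(S \right)} = 4 - 2 = 2$)
$p{\left(J,v \right)} = 3 + v$
$B{\left(c \right)} = -36$ ($B{\left(c \right)} = 0 - 6^{2} = 0 - 36 = -36$)
$X{\left(h,V \right)} = -2 + h \left(3 + h\right)$
$\left(- 113 B{\left(3 \right)} - 1372\right) X{\left(4 - 14,-25 \right)} = \left(\left(-113\right) \left(-36\right) - 1372\right) \left(-2 + \left(4 - 14\right) \left(3 + \left(4 - 14\right)\right)\right) = \left(4068 - 1372\right) \left(-2 - 10 \left(3 - 10\right)\right) = 2696 \left(-2 - -70\right) = 2696 \left(-2 + 70\right) = 2696 \cdot 68 = 183328$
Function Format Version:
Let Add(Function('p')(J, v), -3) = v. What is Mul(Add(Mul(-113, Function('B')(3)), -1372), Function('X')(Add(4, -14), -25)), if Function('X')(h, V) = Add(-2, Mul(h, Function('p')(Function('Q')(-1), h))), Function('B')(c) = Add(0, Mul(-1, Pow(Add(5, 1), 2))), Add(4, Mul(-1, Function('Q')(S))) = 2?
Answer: 183328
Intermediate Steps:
Function('Q')(S) = 2 (Function('Q')(S) = Add(4, Mul(-1, 2)) = Add(4, -2) = 2)
Function('p')(J, v) = Add(3, v)
Function('B')(c) = -36 (Function('B')(c) = Add(0, Mul(-1, Pow(6, 2))) = Add(0, Mul(-1, 36)) = Add(0, -36) = -36)
Function('X')(h, V) = Add(-2, Mul(h, Add(3, h)))
Mul(Add(Mul(-113, Function('B')(3)), -1372), Function('X')(Add(4, -14), -25)) = Mul(Add(Mul(-113, -36), -1372), Add(-2, Mul(Add(4, -14), Add(3, Add(4, -14))))) = Mul(Add(4068, -1372), Add(-2, Mul(-10, Add(3, -10)))) = Mul(2696, Add(-2, Mul(-10, -7))) = Mul(2696, Add(-2, 70)) = Mul(2696, 68) = 183328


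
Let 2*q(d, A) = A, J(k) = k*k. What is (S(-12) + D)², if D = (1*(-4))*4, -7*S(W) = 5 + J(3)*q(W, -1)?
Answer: 50625/196 ≈ 258.29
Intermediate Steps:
J(k) = k²
q(d, A) = A/2
S(W) = -1/14 (S(W) = -(5 + 3²*((½)*(-1)))/7 = -(5 + 9*(-½))/7 = -(5 - 9/2)/7 = -⅐*½ = -1/14)
D = -16 (D = -4*4 = -16)
(S(-12) + D)² = (-1/14 - 16)² = (-225/14)² = 50625/196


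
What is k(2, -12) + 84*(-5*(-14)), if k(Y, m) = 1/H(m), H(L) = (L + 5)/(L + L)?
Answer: 41184/7 ≈ 5883.4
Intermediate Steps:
H(L) = (5 + L)/(2*L) (H(L) = (5 + L)/((2*L)) = (5 + L)*(1/(2*L)) = (5 + L)/(2*L))
k(Y, m) = 2*m/(5 + m) (k(Y, m) = 1/((5 + m)/(2*m)) = 2*m/(5 + m))
k(2, -12) + 84*(-5*(-14)) = 2*(-12)/(5 - 12) + 84*(-5*(-14)) = 2*(-12)/(-7) + 84*70 = 2*(-12)*(-1/7) + 5880 = 24/7 + 5880 = 41184/7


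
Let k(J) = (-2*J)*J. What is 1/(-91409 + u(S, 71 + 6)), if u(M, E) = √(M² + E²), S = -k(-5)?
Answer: -91409/8355596852 - √8429/8355596852 ≈ -1.0951e-5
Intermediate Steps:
k(J) = -2*J²
S = 50 (S = -(-2)*(-5)² = -(-2)*25 = -1*(-50) = 50)
u(M, E) = √(E² + M²)
1/(-91409 + u(S, 71 + 6)) = 1/(-91409 + √((71 + 6)² + 50²)) = 1/(-91409 + √(77² + 2500)) = 1/(-91409 + √(5929 + 2500)) = 1/(-91409 + √8429)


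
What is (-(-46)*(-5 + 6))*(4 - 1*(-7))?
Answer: 506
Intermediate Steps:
(-(-46)*(-5 + 6))*(4 - 1*(-7)) = (-(-46))*(4 + 7) = -23*(-2)*11 = 46*11 = 506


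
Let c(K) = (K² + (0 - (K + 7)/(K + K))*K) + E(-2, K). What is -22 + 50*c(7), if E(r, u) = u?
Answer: 2428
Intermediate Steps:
c(K) = -7/2 + K² + K/2 (c(K) = (K² + (0 - (K + 7)/(K + K))*K) + K = (K² + (0 - (7 + K)/(2*K))*K) + K = (K² + (-(7 + K)/(2*K))*K) + K = (K² + (-7/2 - K/2)) + K = (-7/2 + K² - K/2) + K = -7/2 + K² + K/2)
-22 + 50*c(7) = -22 + 50*(-7/2 + 7² + (½)*7) = -22 + 50*(-7/2 + 49 + 7/2) = -22 + 50*49 = -22 + 2450 = 2428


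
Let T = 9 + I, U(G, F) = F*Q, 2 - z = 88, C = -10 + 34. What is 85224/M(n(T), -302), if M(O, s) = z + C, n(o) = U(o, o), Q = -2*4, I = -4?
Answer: -42612/31 ≈ -1374.6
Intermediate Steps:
Q = -8
C = 24
z = -86 (z = 2 - 1*88 = 2 - 88 = -86)
U(G, F) = -8*F (U(G, F) = F*(-8) = -8*F)
T = 5 (T = 9 - 4 = 5)
n(o) = -8*o
M(O, s) = -62 (M(O, s) = -86 + 24 = -62)
85224/M(n(T), -302) = 85224/(-62) = 85224*(-1/62) = -42612/31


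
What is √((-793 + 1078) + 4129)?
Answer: √4414 ≈ 66.438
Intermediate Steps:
√((-793 + 1078) + 4129) = √(285 + 4129) = √4414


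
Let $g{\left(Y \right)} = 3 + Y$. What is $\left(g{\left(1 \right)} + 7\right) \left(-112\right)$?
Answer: $-1232$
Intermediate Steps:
$\left(g{\left(1 \right)} + 7\right) \left(-112\right) = \left(\left(3 + 1\right) + 7\right) \left(-112\right) = \left(4 + 7\right) \left(-112\right) = 11 \left(-112\right) = -1232$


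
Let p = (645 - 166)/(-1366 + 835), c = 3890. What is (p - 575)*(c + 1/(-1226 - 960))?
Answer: -433402706726/193461 ≈ -2.2403e+6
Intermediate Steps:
p = -479/531 (p = 479/(-531) = 479*(-1/531) = -479/531 ≈ -0.90207)
(p - 575)*(c + 1/(-1226 - 960)) = (-479/531 - 575)*(3890 + 1/(-1226 - 960)) = -305804*(3890 + 1/(-2186))/531 = -305804*(3890 - 1/2186)/531 = -305804/531*8503539/2186 = -433402706726/193461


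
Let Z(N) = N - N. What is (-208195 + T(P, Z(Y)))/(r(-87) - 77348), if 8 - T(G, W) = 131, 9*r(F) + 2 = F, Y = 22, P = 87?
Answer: 1874862/696221 ≈ 2.6929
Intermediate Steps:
r(F) = -2/9 + F/9
Z(N) = 0
T(G, W) = -123 (T(G, W) = 8 - 1*131 = 8 - 131 = -123)
(-208195 + T(P, Z(Y)))/(r(-87) - 77348) = (-208195 - 123)/((-2/9 + (1/9)*(-87)) - 77348) = -208318/((-2/9 - 29/3) - 77348) = -208318/(-89/9 - 77348) = -208318/(-696221/9) = -208318*(-9/696221) = 1874862/696221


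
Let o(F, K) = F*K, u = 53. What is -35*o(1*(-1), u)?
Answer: 1855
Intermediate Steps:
-35*o(1*(-1), u) = -35*1*(-1)*53 = -(-35)*53 = -35*(-53) = 1855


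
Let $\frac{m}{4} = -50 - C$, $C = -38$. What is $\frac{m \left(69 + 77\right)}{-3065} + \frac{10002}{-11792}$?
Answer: $\frac{25991103}{18071240} \approx 1.4383$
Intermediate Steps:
$m = -48$ ($m = 4 \left(-50 - -38\right) = 4 \left(-50 + 38\right) = 4 \left(-12\right) = -48$)
$\frac{m \left(69 + 77\right)}{-3065} + \frac{10002}{-11792} = \frac{\left(-48\right) \left(69 + 77\right)}{-3065} + \frac{10002}{-11792} = \left(-48\right) 146 \left(- \frac{1}{3065}\right) + 10002 \left(- \frac{1}{11792}\right) = \left(-7008\right) \left(- \frac{1}{3065}\right) - \frac{5001}{5896} = \frac{7008}{3065} - \frac{5001}{5896} = \frac{25991103}{18071240}$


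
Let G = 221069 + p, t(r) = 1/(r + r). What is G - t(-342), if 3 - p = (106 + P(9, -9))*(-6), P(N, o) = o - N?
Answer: 151574401/684 ≈ 2.2160e+5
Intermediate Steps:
p = 531 (p = 3 - (106 + (-9 - 1*9))*(-6) = 3 - (106 + (-9 - 9))*(-6) = 3 - (106 - 18)*(-6) = 3 - 88*(-6) = 3 - 1*(-528) = 3 + 528 = 531)
t(r) = 1/(2*r)
G = 221600 (G = 221069 + 531 = 221600)
G - t(-342) = 221600 - 1/(2*(-342)) = 221600 - (-1)/(2*342) = 221600 - 1*(-1/684) = 221600 + 1/684 = 151574401/684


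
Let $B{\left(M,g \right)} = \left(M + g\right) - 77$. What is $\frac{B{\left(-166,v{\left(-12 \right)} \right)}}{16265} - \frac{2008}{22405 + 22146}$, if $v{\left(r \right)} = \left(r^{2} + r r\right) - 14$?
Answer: $- \frac{31279039}{724622015} \approx -0.043166$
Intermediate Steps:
$v{\left(r \right)} = -14 + 2 r^{2}$ ($v{\left(r \right)} = \left(r^{2} + r^{2}\right) - 14 = 2 r^{2} - 14 = -14 + 2 r^{2}$)
$B{\left(M,g \right)} = -77 + M + g$
$\frac{B{\left(-166,v{\left(-12 \right)} \right)}}{16265} - \frac{2008}{22405 + 22146} = \frac{-77 - 166 - \left(14 - 2 \left(-12\right)^{2}\right)}{16265} - \frac{2008}{22405 + 22146} = \left(-77 - 166 + \left(-14 + 2 \cdot 144\right)\right) \frac{1}{16265} - \frac{2008}{44551} = \left(-77 - 166 + \left(-14 + 288\right)\right) \frac{1}{16265} - \frac{2008}{44551} = \left(-77 - 166 + 274\right) \frac{1}{16265} - \frac{2008}{44551} = 31 \cdot \frac{1}{16265} - \frac{2008}{44551} = \frac{31}{16265} - \frac{2008}{44551} = - \frac{31279039}{724622015}$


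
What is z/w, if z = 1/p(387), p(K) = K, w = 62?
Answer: 1/23994 ≈ 4.1677e-5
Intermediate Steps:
z = 1/387 ≈ 0.0025840
z/w = (1/387)/62 = (1/62)*(1/387) = 1/23994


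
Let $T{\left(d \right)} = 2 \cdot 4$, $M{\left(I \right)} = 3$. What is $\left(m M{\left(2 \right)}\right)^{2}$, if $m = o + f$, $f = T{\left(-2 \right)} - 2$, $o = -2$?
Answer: $144$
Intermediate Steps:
$T{\left(d \right)} = 8$
$f = 6$ ($f = 8 - 2 = 6$)
$m = 4$ ($m = -2 + 6 = 4$)
$\left(m M{\left(2 \right)}\right)^{2} = \left(4 \cdot 3\right)^{2} = 12^{2} = 144$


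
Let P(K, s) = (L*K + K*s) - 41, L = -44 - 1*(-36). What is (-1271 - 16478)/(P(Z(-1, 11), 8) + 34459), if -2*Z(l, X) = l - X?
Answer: -17749/34418 ≈ -0.51569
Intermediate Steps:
L = -8 (L = -44 + 36 = -8)
Z(l, X) = X/2 - l/2 (Z(l, X) = -(l - X)/2 = X/2 - l/2)
P(K, s) = -41 - 8*K + K*s (P(K, s) = (-8*K + K*s) - 41 = -41 - 8*K + K*s)
(-1271 - 16478)/(P(Z(-1, 11), 8) + 34459) = (-1271 - 16478)/((-41 - 8*((½)*11 - ½*(-1)) + ((½)*11 - ½*(-1))*8) + 34459) = -17749/((-41 - 8*(11/2 + ½) + (11/2 + ½)*8) + 34459) = -17749/((-41 - 8*6 + 6*8) + 34459) = -17749/((-41 - 48 + 48) + 34459) = -17749/(-41 + 34459) = -17749/34418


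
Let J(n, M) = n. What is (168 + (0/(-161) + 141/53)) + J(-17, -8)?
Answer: 8144/53 ≈ 153.66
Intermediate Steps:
(168 + (0/(-161) + 141/53)) + J(-17, -8) = (168 + (0/(-161) + 141/53)) - 17 = (168 + (0*(-1/161) + 141*(1/53))) - 17 = (168 + (0 + 141/53)) - 17 = (168 + 141/53) - 17 = 9045/53 - 17 = 8144/53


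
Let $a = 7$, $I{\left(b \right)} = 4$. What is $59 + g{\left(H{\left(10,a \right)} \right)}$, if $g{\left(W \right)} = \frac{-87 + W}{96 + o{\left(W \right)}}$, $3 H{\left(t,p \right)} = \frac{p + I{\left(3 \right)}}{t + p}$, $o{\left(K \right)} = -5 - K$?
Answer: $\frac{134372}{2315} \approx 58.044$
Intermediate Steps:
$H{\left(t,p \right)} = \frac{4 + p}{3 \left(p + t\right)}$ ($H{\left(t,p \right)} = \frac{\left(p + 4\right) \frac{1}{t + p}}{3} = \frac{\left(4 + p\right) \frac{1}{p + t}}{3} = \frac{\frac{1}{p + t} \left(4 + p\right)}{3} = \frac{4 + p}{3 \left(p + t\right)}$)
$g{\left(W \right)} = \frac{-87 + W}{91 - W}$ ($g{\left(W \right)} = \frac{-87 + W}{96 - \left(5 + W\right)} = \frac{-87 + W}{91 - W}$)
$59 + g{\left(H{\left(10,a \right)} \right)} = 59 + \frac{87 - \frac{4 + 7}{3 \left(7 + 10\right)}}{-91 + \frac{4 + 7}{3 \left(7 + 10\right)}} = 59 + \frac{87 - \frac{1}{3} \cdot \frac{1}{17} \cdot 11}{-91 + \frac{1}{3} \cdot \frac{1}{17} \cdot 11} = 59 + \frac{87 - \frac{11}{51}}{-91 + \frac{11}{51}} = 59 + \frac{87 - \frac{11}{51}}{- \frac{4630}{51}} = 59 - \frac{2213}{2315} = \frac{134372}{2315}$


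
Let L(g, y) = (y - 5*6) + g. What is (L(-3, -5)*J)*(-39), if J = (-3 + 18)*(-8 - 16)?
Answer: -533520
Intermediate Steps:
J = -360 (J = 15*(-24) = -360)
L(g, y) = -30 + g + y (L(g, y) = (y - 30) + g = (-30 + y) + g = -30 + g + y)
(L(-3, -5)*J)*(-39) = ((-30 - 3 - 5)*(-360))*(-39) = -38*(-360)*(-39) = 13680*(-39) = -533520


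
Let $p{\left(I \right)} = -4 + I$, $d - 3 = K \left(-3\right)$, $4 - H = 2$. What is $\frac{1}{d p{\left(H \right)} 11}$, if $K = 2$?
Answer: $\frac{1}{66} \approx 0.015152$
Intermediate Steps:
$H = 2$ ($H = 4 - 2 = 2$)
$d = -3$ ($d = 3 + 2 \left(-3\right) = 3 - 6 = -3$)
$\frac{1}{d p{\left(H \right)} 11} = \frac{1}{- 3 \left(-4 + 2\right) 11} = \frac{1}{\left(-3\right) \left(-2\right) 11} = \frac{1}{6 \cdot 11} = \frac{1}{66}$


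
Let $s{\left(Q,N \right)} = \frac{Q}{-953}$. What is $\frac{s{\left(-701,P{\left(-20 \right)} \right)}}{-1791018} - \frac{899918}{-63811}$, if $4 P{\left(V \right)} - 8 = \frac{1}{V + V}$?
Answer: $\frac{1536016132975861}{108915177066894} \approx 14.103$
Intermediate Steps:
$P{\left(V \right)} = 2 + \frac{1}{8 V}$ ($P{\left(V \right)} = 2 + \frac{1}{4 \left(V + V\right)} = 2 + \frac{1}{4 \cdot 2 V} = 2 + \frac{\frac{1}{2} \frac{1}{V}}{4} = 2 + \frac{1}{8 V}$)
$s{\left(Q,N \right)} = - \frac{Q}{953}$ ($s{\left(Q,N \right)} = Q \left(- \frac{1}{953}\right) = - \frac{Q}{953}$)
$\frac{s{\left(-701,P{\left(-20 \right)} \right)}}{-1791018} - \frac{899918}{-63811} = \frac{\left(- \frac{1}{953}\right) \left(-701\right)}{-1791018} - \frac{899918}{-63811} = \frac{701}{953} \left(- \frac{1}{1791018}\right) - - \frac{899918}{63811} = - \frac{701}{1706840154} + \frac{899918}{63811} = \frac{1536016132975861}{108915177066894}$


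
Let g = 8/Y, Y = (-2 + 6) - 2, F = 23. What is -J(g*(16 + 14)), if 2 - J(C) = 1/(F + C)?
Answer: -285/143 ≈ -1.9930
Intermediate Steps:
Y = 2 (Y = 4 - 2 = 2)
g = 4 (g = 8/2 = 8*(½) = 4)
J(C) = 2 - 1/(23 + C)
-J(g*(16 + 14)) = -(45 + 2*(4*(16 + 14)))/(23 + 4*(16 + 14)) = -(45 + 2*(4*30))/(23 + 4*30) = -(45 + 2*120)/(23 + 120) = -(45 + 240)/143 = -285/143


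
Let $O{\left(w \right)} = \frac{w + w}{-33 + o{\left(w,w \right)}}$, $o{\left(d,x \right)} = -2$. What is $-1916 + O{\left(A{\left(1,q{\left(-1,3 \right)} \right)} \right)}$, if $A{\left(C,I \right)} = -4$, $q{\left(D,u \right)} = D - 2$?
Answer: $- \frac{67052}{35} \approx -1915.8$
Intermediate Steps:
$q{\left(D,u \right)} = -2 + D$
$O{\left(w \right)} = - \frac{2 w}{35}$ ($O{\left(w \right)} = \frac{w + w}{-33 - 2} = \frac{2 w}{-35} = 2 w \left(- \frac{1}{35}\right) = - \frac{2 w}{35}$)
$-1916 + O{\left(A{\left(1,q{\left(-1,3 \right)} \right)} \right)} = -1916 - - \frac{8}{35} = -1916 + \frac{8}{35} = - \frac{67052}{35}$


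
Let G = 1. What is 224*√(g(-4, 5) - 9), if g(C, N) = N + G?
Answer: 224*I*√3 ≈ 387.98*I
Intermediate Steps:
g(C, N) = 1 + N (g(C, N) = N + 1 = 1 + N)
224*√(g(-4, 5) - 9) = 224*√((1 + 5) - 9) = 224*√(6 - 9) = 224*√(-3) = 224*(I*√3) = 224*I*√3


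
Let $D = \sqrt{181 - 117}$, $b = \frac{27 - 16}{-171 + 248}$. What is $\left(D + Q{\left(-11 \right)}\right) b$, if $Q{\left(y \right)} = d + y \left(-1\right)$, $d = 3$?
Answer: $\frac{22}{7} \approx 3.1429$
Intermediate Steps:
$b = \frac{1}{7}$ ($b = \frac{11}{77} = 11 \cdot \frac{1}{77} = \frac{1}{7} \approx 0.14286$)
$Q{\left(y \right)} = 3 - y$ ($Q{\left(y \right)} = 3 + y \left(-1\right) = 3 - y$)
$D = 8$ ($D = \sqrt{64} = 8$)
$\left(D + Q{\left(-11 \right)}\right) b = \left(8 + \left(3 - -11\right)\right) \frac{1}{7} = \left(8 + \left(3 + 11\right)\right) \frac{1}{7} = \left(8 + 14\right) \frac{1}{7} = 22 \cdot \frac{1}{7} = \frac{22}{7}$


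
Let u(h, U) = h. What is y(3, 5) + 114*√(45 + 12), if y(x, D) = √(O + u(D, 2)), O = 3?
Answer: 2*√2 + 114*√57 ≈ 863.51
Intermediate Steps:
y(x, D) = √(3 + D)
y(3, 5) + 114*√(45 + 12) = √(3 + 5) + 114*√(45 + 12) = √8 + 114*√57 = 2*√2 + 114*√57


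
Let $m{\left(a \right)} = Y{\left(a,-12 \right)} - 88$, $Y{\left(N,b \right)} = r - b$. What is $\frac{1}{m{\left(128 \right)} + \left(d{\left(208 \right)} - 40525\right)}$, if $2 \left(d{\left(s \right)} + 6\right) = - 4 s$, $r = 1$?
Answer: $- \frac{1}{41022} \approx -2.4377 \cdot 10^{-5}$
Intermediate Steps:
$d{\left(s \right)} = -6 - 2 s$ ($d{\left(s \right)} = -6 + \frac{\left(-4\right) s}{2} = -6 - 2 s$)
$Y{\left(N,b \right)} = 1 - b$
$m{\left(a \right)} = -75$ ($m{\left(a \right)} = \left(1 - -12\right) - 88 = \left(1 + 12\right) - 88 = 13 - 88 = -75$)
$\frac{1}{m{\left(128 \right)} + \left(d{\left(208 \right)} - 40525\right)} = \frac{1}{-75 - 40947} = \frac{1}{-41022} = - \frac{1}{41022}$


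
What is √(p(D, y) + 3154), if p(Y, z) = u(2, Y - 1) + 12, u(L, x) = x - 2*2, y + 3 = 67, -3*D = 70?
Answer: √28239/3 ≈ 56.015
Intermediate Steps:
D = -70/3 (D = -⅓*70 = -70/3 ≈ -23.333)
y = 64 (y = -3 + 67 = 64)
u(L, x) = -4 + x (u(L, x) = x - 4 = -4 + x)
p(Y, z) = 7 + Y (p(Y, z) = (-4 + (Y - 1)) + 12 = (-4 + (-1 + Y)) + 12 = (-5 + Y) + 12 = 7 + Y)
√(p(D, y) + 3154) = √((7 - 70/3) + 3154) = √(-49/3 + 3154) = √(9413/3) = √28239/3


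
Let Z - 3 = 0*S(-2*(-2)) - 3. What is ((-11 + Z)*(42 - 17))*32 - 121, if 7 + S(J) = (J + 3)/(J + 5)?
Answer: -8921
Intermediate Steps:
S(J) = -7 + (3 + J)/(5 + J) (S(J) = -7 + (J + 3)/(J + 5) = -7 + (3 + J)/(5 + J))
Z = 0 (Z = 3 + (0*(2*(-16 - (-6)*(-2))/(5 - 2*(-2))) - 3) = 3 + (0*(2*(-16 - 3*4)/(5 + 4)) - 3) = 3 + (0*(2*(-16 - 12)/9) - 3) = 3 + (0*(2*(1/9)*(-28)) - 3) = 3 + (0*(-56/9) - 3) = 3 + (0 - 3) = 3 - 3 = 0)
((-11 + Z)*(42 - 17))*32 - 121 = ((-11 + 0)*(42 - 17))*32 - 121 = -11*25*32 - 121 = -275*32 - 121 = -8800 - 121 = -8921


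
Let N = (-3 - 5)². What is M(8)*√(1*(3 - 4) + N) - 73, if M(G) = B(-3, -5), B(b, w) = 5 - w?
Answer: -73 + 30*√7 ≈ 6.3725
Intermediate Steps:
M(G) = 10 (M(G) = 5 - 1*(-5) = 5 + 5 = 10)
N = 64 (N = (-8)² = 64)
M(8)*√(1*(3 - 4) + N) - 73 = 10*√(1*(3 - 4) + 64) - 73 = 10*√(1*(-1) + 64) - 73 = 10*√(-1 + 64) - 73 = 10*√63 - 73 = 10*(3*√7) - 73 = 30*√7 - 73 = -73 + 30*√7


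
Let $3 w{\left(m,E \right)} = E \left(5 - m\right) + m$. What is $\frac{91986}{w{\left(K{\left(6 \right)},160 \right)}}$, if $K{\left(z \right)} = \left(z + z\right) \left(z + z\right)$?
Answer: $- \frac{137979}{11048} \approx -12.489$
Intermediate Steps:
$K{\left(z \right)} = 4 z^{2}$ ($K{\left(z \right)} = 2 z 2 z = 4 z^{2}$)
$w{\left(m,E \right)} = \frac{m}{3} + \frac{E \left(5 - m\right)}{3}$ ($w{\left(m,E \right)} = \frac{E \left(5 - m\right) + m}{3} = \frac{m + E \left(5 - m\right)}{3} = \frac{m}{3} + \frac{E \left(5 - m\right)}{3}$)
$\frac{91986}{w{\left(K{\left(6 \right)},160 \right)}} = \frac{91986}{\frac{4 \cdot 6^{2}}{3} + \frac{5}{3} \cdot 160 - \frac{160 \cdot 4 \cdot 6^{2}}{3}} = \frac{91986}{\frac{4 \cdot 36}{3} + \frac{800}{3} - \frac{160 \cdot 4 \cdot 36}{3}} = \frac{91986}{\frac{1}{3} \cdot 144 + \frac{800}{3} - \frac{160}{3} \cdot 144} = \frac{91986}{48 + \frac{800}{3} - 7680} = \frac{91986}{- \frac{22096}{3}} = 91986 \left(- \frac{3}{22096}\right) = - \frac{137979}{11048}$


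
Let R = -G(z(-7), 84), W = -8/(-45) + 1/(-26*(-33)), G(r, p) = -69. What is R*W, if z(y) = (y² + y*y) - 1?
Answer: 52969/4290 ≈ 12.347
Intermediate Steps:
z(y) = -1 + 2*y² (z(y) = (y² + y²) - 1 = 2*y² - 1 = -1 + 2*y²)
W = 2303/12870 (W = -8*(-1/45) - 1/26*(-1/33) = 8/45 + 1/858 = 2303/12870 ≈ 0.17894)
R = 69 (R = -1*(-69) = 69)
R*W = 69*(2303/12870) = 52969/4290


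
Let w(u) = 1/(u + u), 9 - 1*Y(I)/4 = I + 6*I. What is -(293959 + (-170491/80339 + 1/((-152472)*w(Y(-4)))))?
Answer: -450101183512447/1531181001 ≈ -2.9396e+5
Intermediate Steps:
Y(I) = 36 - 28*I (Y(I) = 36 - 4*(I + 6*I) = 36 - 28*I)
w(u) = 1/(2*u)
-(293959 + (-170491/80339 + 1/((-152472)*w(Y(-4))))) = -(293959 + (-170491/80339 + 1/((-152472)*((1/(2*(36 - 28*(-4)))))))) = -(293959 + (-170491*1/80339 - 1/(152472*(1/(2*(36 + 112)))))) = -(293959 + (-170491/80339 - 1/(152472*((½)/148)))) = -(293959 + (-170491/80339 - 1/(152472*((½)*(1/148))))) = -(293959 + (-170491/80339 - 1/(152472*1/296))) = -(293959 + (-170491/80339 - 1/152472*296)) = -(293959 + (-170491/80339 - 37/19059)) = -(293959 - 3252360512/1531181001) = -1*450101183512447/1531181001 = -450101183512447/1531181001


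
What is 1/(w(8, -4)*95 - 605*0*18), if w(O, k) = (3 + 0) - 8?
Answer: -1/475 ≈ -0.0021053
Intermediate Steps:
w(O, k) = -5 (w(O, k) = 3 - 8 = -5)
1/(w(8, -4)*95 - 605*0*18) = 1/(-5*95 - 605*0*18) = 1/(-475 + 0*18) = 1/(-475 + 0) = 1/(-475) = -1/475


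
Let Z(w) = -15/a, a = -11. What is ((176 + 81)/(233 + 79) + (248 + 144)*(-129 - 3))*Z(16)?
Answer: -80719355/1144 ≈ -70559.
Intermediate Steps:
Z(w) = 15/11 (Z(w) = -15/(-11) = -15*(-1/11) = 15/11)
((176 + 81)/(233 + 79) + (248 + 144)*(-129 - 3))*Z(16) = ((176 + 81)/(233 + 79) + (248 + 144)*(-129 - 3))*(15/11) = (257/312 + 392*(-132))*(15/11) = (257*(1/312) - 51744)*(15/11) = (257/312 - 51744)*(15/11) = -16143871/312*15/11 = -80719355/1144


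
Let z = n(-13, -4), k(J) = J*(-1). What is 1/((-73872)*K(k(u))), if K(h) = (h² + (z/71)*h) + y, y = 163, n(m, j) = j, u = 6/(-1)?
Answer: -71/1041964560 ≈ -6.8140e-8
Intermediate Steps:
u = -6 (u = 6*(-1) = -6)
k(J) = -J
z = -4
K(h) = 163 + h² - 4*h/71 (K(h) = (h² + (-4/71)*h) + 163 = (h² + (-4*1/71)*h) + 163 = (h² - 4*h/71) + 163 = 163 + h² - 4*h/71)
1/((-73872)*K(k(u))) = 1/((-73872)*(163 + (-1*(-6))² - (-4)*(-6)/71)) = -1/(73872*(163 + 6² - 4/71*6)) = -1/(73872*(163 + 36 - 24/71)) = -1/(73872*14105/71) = -1/73872*71/14105 = -71/1041964560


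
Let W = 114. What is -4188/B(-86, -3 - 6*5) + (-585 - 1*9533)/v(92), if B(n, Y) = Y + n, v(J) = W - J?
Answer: -555953/1309 ≈ -424.72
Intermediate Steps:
v(J) = 114 - J
-4188/B(-86, -3 - 6*5) + (-585 - 1*9533)/v(92) = -4188/((-3 - 6*5) - 86) + (-585 - 1*9533)/(114 - 1*92) = -4188/((-3 - 30) - 86) + (-585 - 9533)/(114 - 92) = -4188/(-33 - 86) - 10118/22 = -4188/(-119) - 10118*1/22 = -4188*(-1/119) - 5059/11 = 4188/119 - 5059/11 = -555953/1309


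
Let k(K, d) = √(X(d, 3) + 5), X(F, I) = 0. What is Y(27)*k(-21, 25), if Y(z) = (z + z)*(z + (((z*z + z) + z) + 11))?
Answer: 44334*√5 ≈ 99134.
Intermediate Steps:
k(K, d) = √5 (k(K, d) = √(0 + 5) = √5)
Y(z) = 2*z*(11 + z² + 3*z) (Y(z) = (2*z)*(z + (((z² + z) + z) + 11)) = (2*z)*(z + (((z + z²) + z) + 11)) = (2*z)*(z + ((z² + 2*z) + 11)) = (2*z)*(z + (11 + z² + 2*z)) = (2*z)*(11 + z² + 3*z) = 2*z*(11 + z² + 3*z))
Y(27)*k(-21, 25) = (2*27*(11 + 27² + 3*27))*√5 = (2*27*(11 + 729 + 81))*√5 = (2*27*821)*√5 = 44334*√5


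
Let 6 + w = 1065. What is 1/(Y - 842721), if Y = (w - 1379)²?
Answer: -1/740321 ≈ -1.3508e-6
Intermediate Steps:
w = 1059 (w = -6 + 1065 = 1059)
Y = 102400 (Y = (1059 - 1379)² = (-320)² = 102400)
1/(Y - 842721) = 1/(102400 - 842721) = 1/(-740321) = -1/740321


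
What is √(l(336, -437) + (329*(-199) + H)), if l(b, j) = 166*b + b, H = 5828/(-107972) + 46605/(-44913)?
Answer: 19*I*√4234253248434680317/404112203 ≈ 96.748*I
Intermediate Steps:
H = -441149002/404112203 (H = 5828*(-1/107972) + 46605*(-1/44913) = -1457/26993 - 15535/14971 = -441149002/404112203 ≈ -1.0917)
l(b, j) = 167*b
√(l(336, -437) + (329*(-199) + H)) = √(167*336 + (329*(-199) - 441149002/404112203)) = √(56112 + (-65471 - 441149002/404112203)) = √(56112 - 26458071191615/404112203) = √(-3782527256879/404112203) = 19*I*√4234253248434680317/404112203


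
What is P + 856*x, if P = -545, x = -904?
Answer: -774369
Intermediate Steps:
P + 856*x = -545 + 856*(-904) = -545 - 773824 = -774369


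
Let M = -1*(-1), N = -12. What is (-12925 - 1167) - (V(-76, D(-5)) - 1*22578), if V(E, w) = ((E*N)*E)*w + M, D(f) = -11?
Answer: -753947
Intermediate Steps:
M = 1
V(E, w) = 1 - 12*w*E**2 (V(E, w) = ((E*(-12))*E)*w + 1 = ((-12*E)*E)*w + 1 = (-12*E**2)*w + 1 = -12*w*E**2 + 1 = 1 - 12*w*E**2)
(-12925 - 1167) - (V(-76, D(-5)) - 1*22578) = (-12925 - 1167) - ((1 - 12*(-11)*(-76)**2) - 1*22578) = -14092 - ((1 - 12*(-11)*5776) - 22578) = -14092 - ((1 + 762432) - 22578) = -14092 - (762433 - 22578) = -14092 - 1*739855 = -14092 - 739855 = -753947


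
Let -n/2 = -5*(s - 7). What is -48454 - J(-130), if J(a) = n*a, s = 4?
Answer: -52354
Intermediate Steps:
n = -30 (n = -(-10)*(4 - 7) = -(-10)*(-3) = -2*15 = -30)
J(a) = -30*a
-48454 - J(-130) = -48454 - (-30)*(-130) = -48454 - 1*3900 = -48454 - 3900 = -52354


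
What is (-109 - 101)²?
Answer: 44100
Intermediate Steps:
(-109 - 101)² = (-210)² = 44100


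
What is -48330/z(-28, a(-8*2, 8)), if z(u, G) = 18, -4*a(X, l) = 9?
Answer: -2685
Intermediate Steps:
a(X, l) = -9/4 (a(X, l) = -1/4*9 = -9/4)
-48330/z(-28, a(-8*2, 8)) = -48330/18 = -48330*1/18 = -2685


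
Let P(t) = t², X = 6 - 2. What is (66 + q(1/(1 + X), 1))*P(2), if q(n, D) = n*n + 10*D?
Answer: 7604/25 ≈ 304.16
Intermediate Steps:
X = 4
q(n, D) = n² + 10*D
(66 + q(1/(1 + X), 1))*P(2) = (66 + ((1/(1 + 4))² + 10*1))*2² = (66 + ((1/5)² + 10))*4 = (66 + ((⅕)² + 10))*4 = (66 + (1/25 + 10))*4 = (66 + 251/25)*4 = (1901/25)*4 = 7604/25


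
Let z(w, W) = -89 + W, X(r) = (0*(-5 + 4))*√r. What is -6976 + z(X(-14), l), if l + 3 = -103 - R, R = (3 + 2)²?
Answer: -7196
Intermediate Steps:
R = 25 (R = 5² = 25)
X(r) = 0 (X(r) = (0*(-1))*√r = 0*√r = 0)
l = -131 (l = -3 + (-103 - 1*25) = -3 + (-103 - 25) = -3 - 128 = -131)
-6976 + z(X(-14), l) = -6976 + (-89 - 131) = -6976 - 220 = -7196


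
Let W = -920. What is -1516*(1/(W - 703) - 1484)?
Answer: 3651336028/1623 ≈ 2.2497e+6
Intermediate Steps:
-1516*(1/(W - 703) - 1484) = -1516*(1/(-920 - 703) - 1484) = -1516*(1/(-1623) - 1484) = -1516*(-1/1623 - 1484) = -1516*(-2408533/1623) = 3651336028/1623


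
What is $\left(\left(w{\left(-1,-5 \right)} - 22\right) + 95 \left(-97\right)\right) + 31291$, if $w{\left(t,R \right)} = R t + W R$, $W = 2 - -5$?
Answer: $22024$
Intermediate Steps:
$W = 7$ ($W = 2 + 5 = 7$)
$w{\left(t,R \right)} = 7 R + R t$ ($w{\left(t,R \right)} = R t + 7 R = 7 R + R t$)
$\left(\left(w{\left(-1,-5 \right)} - 22\right) + 95 \left(-97\right)\right) + 31291 = \left(\left(- 5 \left(7 - 1\right) - 22\right) + 95 \left(-97\right)\right) + 31291 = \left(\left(\left(-5\right) 6 - 22\right) - 9215\right) + 31291 = \left(\left(-30 - 22\right) - 9215\right) + 31291 = \left(-52 - 9215\right) + 31291 = -9267 + 31291 = 22024$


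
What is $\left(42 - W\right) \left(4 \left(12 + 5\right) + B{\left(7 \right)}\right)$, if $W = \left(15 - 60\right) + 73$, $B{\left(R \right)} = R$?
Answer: $1050$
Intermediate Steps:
$W = 28$ ($W = -45 + 73 = 28$)
$\left(42 - W\right) \left(4 \left(12 + 5\right) + B{\left(7 \right)}\right) = \left(42 - 28\right) \left(4 \left(12 + 5\right) + 7\right) = \left(42 - 28\right) \left(4 \cdot 17 + 7\right) = 14 \left(68 + 7\right) = 14 \cdot 75 = 1050$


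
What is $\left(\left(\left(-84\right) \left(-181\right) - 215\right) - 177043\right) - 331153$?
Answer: $-493207$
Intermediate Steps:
$\left(\left(\left(-84\right) \left(-181\right) - 215\right) - 177043\right) - 331153 = \left(\left(15204 - 215\right) - 177043\right) - 331153 = \left(14989 - 177043\right) - 331153 = -162054 - 331153 = -493207$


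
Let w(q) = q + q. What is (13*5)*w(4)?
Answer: 520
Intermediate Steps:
w(q) = 2*q
(13*5)*w(4) = (13*5)*(2*4) = 65*8 = 520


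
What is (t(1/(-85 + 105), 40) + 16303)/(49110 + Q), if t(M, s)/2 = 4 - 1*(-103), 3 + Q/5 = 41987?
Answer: 16517/259030 ≈ 0.063765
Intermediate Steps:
Q = 209920 (Q = -15 + 5*41987 = -15 + 209935 = 209920)
t(M, s) = 214 (t(M, s) = 2*(4 - 1*(-103)) = 2*(4 + 103) = 2*107 = 214)
(t(1/(-85 + 105), 40) + 16303)/(49110 + Q) = (214 + 16303)/(49110 + 209920) = 16517/259030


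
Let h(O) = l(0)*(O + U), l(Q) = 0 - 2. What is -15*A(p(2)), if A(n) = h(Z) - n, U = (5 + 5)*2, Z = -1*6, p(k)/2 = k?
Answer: 480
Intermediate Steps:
p(k) = 2*k
Z = -6
l(Q) = -2
U = 20 (U = 10*2 = 20)
h(O) = -40 - 2*O (h(O) = -2*(O + 20) = -2*(20 + O) = -40 - 2*O)
A(n) = -28 - n (A(n) = (-40 - 2*(-6)) - n = (-40 + 12) - n = -28 - n)
-15*A(p(2)) = -15*(-28 - 2*2) = -15*(-28 - 1*4) = -15*(-28 - 4) = -15*(-32) = 480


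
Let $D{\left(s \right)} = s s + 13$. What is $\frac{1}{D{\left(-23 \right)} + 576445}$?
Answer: $\frac{1}{576987} \approx 1.7331 \cdot 10^{-6}$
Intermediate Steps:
$D{\left(s \right)} = 13 + s^{2}$ ($D{\left(s \right)} = s^{2} + 13 = 13 + s^{2}$)
$\frac{1}{D{\left(-23 \right)} + 576445} = \frac{1}{\left(13 + \left(-23\right)^{2}\right) + 576445} = \frac{1}{\left(13 + 529\right) + 576445} = \frac{1}{542 + 576445} = \frac{1}{576987}$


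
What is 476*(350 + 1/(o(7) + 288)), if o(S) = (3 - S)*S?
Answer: 10829119/65 ≈ 1.6660e+5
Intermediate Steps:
o(S) = S*(3 - S)
476*(350 + 1/(o(7) + 288)) = 476*(350 + 1/(7*(3 - 1*7) + 288)) = 476*(350 + 1/(7*(3 - 7) + 288)) = 476*(350 + 1/(7*(-4) + 288)) = 476*(350 + 1/(-28 + 288)) = 476*(350 + 1/260) = 476*(91001/260) = 10829119/65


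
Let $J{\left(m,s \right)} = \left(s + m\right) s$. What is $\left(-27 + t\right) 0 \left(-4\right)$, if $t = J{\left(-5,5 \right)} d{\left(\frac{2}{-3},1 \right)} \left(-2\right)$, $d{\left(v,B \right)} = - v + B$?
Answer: $0$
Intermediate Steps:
$d{\left(v,B \right)} = B - v$
$J{\left(m,s \right)} = s \left(m + s\right)$ ($J{\left(m,s \right)} = \left(m + s\right) s = s \left(m + s\right)$)
$t = 0$ ($t = 5 \left(-5 + 5\right) \left(1 - \frac{2}{-3}\right) \left(-2\right) = 5 \cdot 0 \left(1 - 2 \left(- \frac{1}{3}\right)\right) \left(-2\right) = 0 \left(1 - - \frac{2}{3}\right) \left(-2\right) = 0 \left(1 + \frac{2}{3}\right) \left(-2\right) = 0 \cdot \frac{5}{3} \left(-2\right) = 0 \left(-2\right) = 0$)
$\left(-27 + t\right) 0 \left(-4\right) = \left(-27 + 0\right) 0 \left(-4\right) = \left(-27\right) 0 = 0$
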